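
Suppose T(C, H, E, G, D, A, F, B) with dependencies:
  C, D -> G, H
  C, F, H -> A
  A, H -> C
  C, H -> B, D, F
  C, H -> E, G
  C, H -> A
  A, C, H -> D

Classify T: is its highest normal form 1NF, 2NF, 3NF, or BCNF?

Candidate keys: {A, H}, {C, D}, {C, H}. Prime attributes: {A, C, D, H}.
The left-hand side of every FD is a superkey, so BCNF is satisfied.

BCNF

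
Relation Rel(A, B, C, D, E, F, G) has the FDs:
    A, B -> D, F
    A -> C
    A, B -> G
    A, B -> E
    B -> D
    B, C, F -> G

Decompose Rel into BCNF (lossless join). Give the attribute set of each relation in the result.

{A, B, E, F, G}; {A, C}; {B, D}

Candidate key of the original relation: {A, B}.
In {A, B, C, D, E, F, G}, {A} is not a superkey ({A}⁺ restricted to this set is {A, C}), so split on A -> C into {A, C} and {A, B, D, E, F, G}.
{A, C}: every determinant is a superkey — BCNF.
In {A, B, D, E, F, G}, {B} is not a superkey ({B}⁺ restricted to this set is {B, D}), so split on B -> D into {B, D} and {A, B, E, F, G}.
{B, D}: every determinant is a superkey — BCNF.
{A, B, E, F, G}: every determinant is a superkey — BCNF.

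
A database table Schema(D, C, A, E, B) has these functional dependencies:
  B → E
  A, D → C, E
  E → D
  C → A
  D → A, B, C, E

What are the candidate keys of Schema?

{B}, {D}, {E}

{B} is a candidate key since {B}⁺ = {A, B, C, D, E} covers every attribute.
{D} is a candidate key since {D}⁺ = {A, B, C, D, E} covers every attribute.
{E} is a candidate key since {E}⁺ = {A, B, C, D, E} covers every attribute.
No proper subset of any of these is a key, and no other minimal superkey exists.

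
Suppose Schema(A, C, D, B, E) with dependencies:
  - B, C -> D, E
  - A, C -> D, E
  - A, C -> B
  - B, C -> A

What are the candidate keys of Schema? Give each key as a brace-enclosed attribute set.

{A, C}, {B, C}

Attributes never on any right-hand side: {C} — every candidate key must contain it.
{A, C}⁺ = {A, B, C, D, E}, which is every attribute, so {A, C} is a candidate key.
{B, C}⁺ = {A, B, C, D, E}, which is every attribute, so {B, C} is a candidate key.
These are minimal and exhaustive — every other superkey contains one of them.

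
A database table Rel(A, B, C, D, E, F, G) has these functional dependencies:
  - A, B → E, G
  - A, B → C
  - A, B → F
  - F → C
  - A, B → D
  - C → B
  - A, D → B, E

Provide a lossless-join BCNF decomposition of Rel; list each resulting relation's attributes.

{A, D, E, F, G}; {B, C}; {C, F}

Candidate keys of the original relation: {A, B}, {A, C}, {A, D}, {A, F}.
{A, B, C, D, E, F, G}: {F} determines {B, C, F} here but is not a superkey — split on F → B, C, giving {B, C, F} and {A, D, E, F, G}.
{B, C, F}: {C} determines {B, C} here but is not a superkey — split on C → B, giving {B, C} and {C, F}.
{B, C}: every determinant is a superkey — BCNF.
{C, F}: every determinant is a superkey — BCNF.
{A, D, E, F, G}: every determinant is a superkey — BCNF.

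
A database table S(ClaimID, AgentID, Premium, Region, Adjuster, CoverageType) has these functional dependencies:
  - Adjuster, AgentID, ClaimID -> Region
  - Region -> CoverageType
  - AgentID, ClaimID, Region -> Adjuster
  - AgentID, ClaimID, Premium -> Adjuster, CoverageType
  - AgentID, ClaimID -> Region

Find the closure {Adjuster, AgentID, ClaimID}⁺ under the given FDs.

{Adjuster, AgentID, ClaimID, CoverageType, Region}

Start with {Adjuster, AgentID, ClaimID}.
Adjuster, AgentID, ClaimID -> Region applies; add {Region} → now {Adjuster, AgentID, ClaimID, Region}.
Region -> CoverageType applies; add {CoverageType} → now {Adjuster, AgentID, ClaimID, CoverageType, Region}.
No further FD applies.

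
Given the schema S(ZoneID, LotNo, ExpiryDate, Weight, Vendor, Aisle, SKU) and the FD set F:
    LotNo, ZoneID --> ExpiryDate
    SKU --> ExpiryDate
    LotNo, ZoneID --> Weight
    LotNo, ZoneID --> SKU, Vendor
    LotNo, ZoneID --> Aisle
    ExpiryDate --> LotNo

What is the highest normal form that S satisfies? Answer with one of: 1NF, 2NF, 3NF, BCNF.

Candidate keys: {ExpiryDate, ZoneID}, {LotNo, ZoneID}, {SKU, ZoneID}. Prime attributes: {ExpiryDate, LotNo, SKU, ZoneID}.
SKU --> ExpiryDate breaks BCNF: {SKU}⁺ = {ExpiryDate, LotNo, SKU}, so {SKU} is not a superkey.
Since {ExpiryDate} ⊆ prime attributes and every other non-superkey FD also has a prime right side, the schema is in 3NF.

3NF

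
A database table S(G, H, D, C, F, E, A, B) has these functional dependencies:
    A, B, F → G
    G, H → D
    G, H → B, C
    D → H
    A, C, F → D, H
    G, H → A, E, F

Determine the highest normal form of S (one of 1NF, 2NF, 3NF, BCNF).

3NF

Candidate keys: {A, B, C, F}, {A, B, D, F}, {A, B, F, H}, {A, C, F, G}, {D, G}, {G, H}. Prime attributes: {A, B, C, D, F, G, H}.
For A, B, F → G we have {A, B, F}⁺ = {A, B, F, G}; {A, B, F} is not a superkey, so BCNF fails.
But every attribute on its right side ({G}) is prime, and the same holds for every other non-superkey FD, so 3NF still holds.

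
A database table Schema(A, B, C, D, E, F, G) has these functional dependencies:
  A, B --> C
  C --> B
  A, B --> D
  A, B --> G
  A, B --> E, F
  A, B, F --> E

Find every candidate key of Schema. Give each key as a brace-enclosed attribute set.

{A, B}, {A, C}

{A} never appears on the right of any FD, so every key must include it.
{A, B} is a candidate key since {A, B}⁺ = {A, B, C, D, E, F, G} covers every attribute.
{A, C} is a candidate key since {A, C}⁺ = {A, B, C, D, E, F, G} covers every attribute.
Any other superkey properly contains one of these, so there are no further candidate keys.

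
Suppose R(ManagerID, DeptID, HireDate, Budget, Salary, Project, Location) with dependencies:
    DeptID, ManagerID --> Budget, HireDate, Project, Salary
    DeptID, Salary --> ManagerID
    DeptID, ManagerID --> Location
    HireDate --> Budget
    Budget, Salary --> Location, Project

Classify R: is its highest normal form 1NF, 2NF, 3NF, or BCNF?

Candidate keys: {DeptID, ManagerID}, {DeptID, Salary}. Prime attributes: {DeptID, ManagerID, Salary}.
HireDate --> Budget: {HireDate}⁺ = {Budget, HireDate}, which is not all of the attributes, so the left side is not a superkey — BCNF is violated.
HireDate --> Budget determines the non-prime attribute {Budget} from a non-superkey — 3NF is violated.
No non-prime attribute depends on a proper subset of any candidate key, so 2NF holds.

2NF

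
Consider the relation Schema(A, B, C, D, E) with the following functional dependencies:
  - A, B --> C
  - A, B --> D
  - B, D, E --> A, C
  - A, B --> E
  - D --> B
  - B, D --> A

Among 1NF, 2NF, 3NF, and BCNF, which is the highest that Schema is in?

BCNF

Candidate keys: {A, B}, {D}. Prime attributes: {A, B, D}.
Every FD has a superkey on the left, so the relation is in BCNF.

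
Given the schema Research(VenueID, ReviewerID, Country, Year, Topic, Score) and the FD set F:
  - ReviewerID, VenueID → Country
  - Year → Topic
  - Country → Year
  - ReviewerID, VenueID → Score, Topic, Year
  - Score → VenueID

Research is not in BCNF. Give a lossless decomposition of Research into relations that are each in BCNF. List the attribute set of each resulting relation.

{Country, ReviewerID, Score}; {Country, Year}; {Score, VenueID}; {Topic, Year}

Candidate keys of the original relation: {ReviewerID, Score}, {ReviewerID, VenueID}.
Within {Country, ReviewerID, Score, Topic, VenueID, Year}: {Year}⁺ ∩ {Country, ReviewerID, Score, Topic, VenueID, Year} = {Topic, Year}, not the whole set, so Year → Topic violates BCNF; decompose into {Topic, Year} and {Country, ReviewerID, Score, VenueID, Year}.
{Topic, Year} is in BCNF.
Within {Country, ReviewerID, Score, VenueID, Year}: {Country}⁺ ∩ {Country, ReviewerID, Score, VenueID, Year} = {Country, Year}, not the whole set, so Country → Year violates BCNF; decompose into {Country, Year} and {Country, ReviewerID, Score, VenueID}.
{Country, Year} is in BCNF.
Within {Country, ReviewerID, Score, VenueID}: {Score}⁺ ∩ {Country, ReviewerID, Score, VenueID} = {Score, VenueID}, not the whole set, so Score → VenueID violates BCNF; decompose into {Score, VenueID} and {Country, ReviewerID, Score}.
{Score, VenueID} is in BCNF.
{Country, ReviewerID, Score} is in BCNF.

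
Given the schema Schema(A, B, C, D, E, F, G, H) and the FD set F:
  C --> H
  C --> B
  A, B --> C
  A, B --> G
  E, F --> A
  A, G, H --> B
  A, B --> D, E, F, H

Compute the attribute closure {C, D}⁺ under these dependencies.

Start with {C, D}.
C --> H applies; add {H} → now {C, D, H}.
C --> B applies; add {B} → now {B, C, D, H}.
No further FD applies.

{B, C, D, H}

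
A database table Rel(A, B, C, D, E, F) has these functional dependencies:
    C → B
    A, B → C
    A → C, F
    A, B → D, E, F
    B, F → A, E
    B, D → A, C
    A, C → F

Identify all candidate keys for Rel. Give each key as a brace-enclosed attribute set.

{A}, {B, D}, {B, F}, {C, D}, {C, F}

{A}⁺ = {A, B, C, D, E, F}, which is every attribute, so {A} is a candidate key.
{B, D}⁺ = {A, B, C, D, E, F}, which is every attribute, so {B, D} is a candidate key.
{B, F}⁺ = {A, B, C, D, E, F}, which is every attribute, so {B, F} is a candidate key.
{C, D}⁺ = {A, B, C, D, E, F}, which is every attribute, so {C, D} is a candidate key.
{C, F}⁺ = {A, B, C, D, E, F}, which is every attribute, so {C, F} is a candidate key.
No proper subset of any of these is a key, and no other minimal superkey exists.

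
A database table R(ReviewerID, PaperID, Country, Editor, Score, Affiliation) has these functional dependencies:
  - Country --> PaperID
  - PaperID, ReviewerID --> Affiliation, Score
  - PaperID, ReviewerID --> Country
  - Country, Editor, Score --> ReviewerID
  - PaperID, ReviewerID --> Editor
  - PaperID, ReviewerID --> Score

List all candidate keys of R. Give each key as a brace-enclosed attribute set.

{Country, Editor, Score}, {Country, ReviewerID}, {PaperID, ReviewerID}

{Country, ReviewerID} is a candidate key since {Country, ReviewerID}⁺ = {Affiliation, Country, Editor, PaperID, ReviewerID, Score} covers every attribute.
{PaperID, ReviewerID} is a candidate key since {PaperID, ReviewerID}⁺ = {Affiliation, Country, Editor, PaperID, ReviewerID, Score} covers every attribute.
{Country, Editor, Score} is a candidate key since {Country, Editor, Score}⁺ = {Affiliation, Country, Editor, PaperID, ReviewerID, Score} covers every attribute.
No proper subset of any of these is a key, and no other minimal superkey exists.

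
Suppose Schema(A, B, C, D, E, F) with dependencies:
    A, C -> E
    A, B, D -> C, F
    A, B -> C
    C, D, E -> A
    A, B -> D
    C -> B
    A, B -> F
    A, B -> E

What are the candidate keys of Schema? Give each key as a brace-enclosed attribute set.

{A, B} is a candidate key since {A, B}⁺ = {A, B, C, D, E, F} covers every attribute.
{A, C} is a candidate key since {A, C}⁺ = {A, B, C, D, E, F} covers every attribute.
{C, D, E} is a candidate key since {C, D, E}⁺ = {A, B, C, D, E, F} covers every attribute.
No proper subset of any of these is a key, and no other minimal superkey exists.

{A, B}, {A, C}, {C, D, E}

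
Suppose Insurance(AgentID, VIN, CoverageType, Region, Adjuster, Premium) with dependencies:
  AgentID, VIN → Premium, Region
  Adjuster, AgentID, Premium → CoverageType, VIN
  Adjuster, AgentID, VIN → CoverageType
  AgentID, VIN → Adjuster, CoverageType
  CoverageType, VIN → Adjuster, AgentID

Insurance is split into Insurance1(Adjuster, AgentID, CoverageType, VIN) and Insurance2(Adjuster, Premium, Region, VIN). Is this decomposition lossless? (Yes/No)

No

Insurance1 ∩ Insurance2 = {Adjuster, VIN}; its closure under F is {Adjuster, VIN}.
Insurance1 ⊄ {Adjuster, VIN} and Insurance2 ⊄ {Adjuster, VIN}, so the split is lossy.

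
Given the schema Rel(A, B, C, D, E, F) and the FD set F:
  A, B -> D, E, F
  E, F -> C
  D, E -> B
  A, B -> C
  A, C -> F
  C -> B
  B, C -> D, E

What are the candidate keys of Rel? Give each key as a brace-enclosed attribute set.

Attributes never on any right-hand side: {A} — every candidate key must contain it.
{A, B} is a candidate key since {A, B}⁺ = {A, B, C, D, E, F} covers every attribute.
{A, C} is a candidate key since {A, C}⁺ = {A, B, C, D, E, F} covers every attribute.
{A, D, E} is a candidate key since {A, D, E}⁺ = {A, B, C, D, E, F} covers every attribute.
{A, E, F} is a candidate key since {A, E, F}⁺ = {A, B, C, D, E, F} covers every attribute.
Any other superkey properly contains one of these, so there are no further candidate keys.

{A, B}, {A, C}, {A, D, E}, {A, E, F}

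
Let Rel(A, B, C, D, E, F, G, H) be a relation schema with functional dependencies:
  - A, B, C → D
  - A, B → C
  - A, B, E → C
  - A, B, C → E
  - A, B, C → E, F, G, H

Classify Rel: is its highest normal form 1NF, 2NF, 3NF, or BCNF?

Candidate key: {A, B}. Prime attributes: {A, B}.
The left-hand side of every FD is a superkey, so BCNF is satisfied.

BCNF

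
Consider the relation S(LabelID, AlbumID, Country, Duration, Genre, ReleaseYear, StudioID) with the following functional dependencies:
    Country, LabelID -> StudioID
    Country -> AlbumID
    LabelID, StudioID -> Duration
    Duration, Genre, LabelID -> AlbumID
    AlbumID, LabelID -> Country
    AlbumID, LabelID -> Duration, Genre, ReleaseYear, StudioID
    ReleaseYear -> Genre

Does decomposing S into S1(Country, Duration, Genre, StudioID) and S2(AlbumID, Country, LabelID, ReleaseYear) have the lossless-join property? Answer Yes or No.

S1 ∩ S2 = {Country}; its closure under F is {AlbumID, Country}.
S1 ⊄ {AlbumID, Country} and S2 ⊄ {AlbumID, Country}, so the split is lossy.

No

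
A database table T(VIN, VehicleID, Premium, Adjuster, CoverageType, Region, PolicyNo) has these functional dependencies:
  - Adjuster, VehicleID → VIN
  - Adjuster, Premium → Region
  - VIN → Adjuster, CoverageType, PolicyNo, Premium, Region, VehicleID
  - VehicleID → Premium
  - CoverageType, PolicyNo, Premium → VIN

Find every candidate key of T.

{Adjuster, VehicleID}, {CoverageType, PolicyNo, Premium}, {CoverageType, PolicyNo, VehicleID}, {VIN}

{VIN} is a candidate key since {VIN}⁺ = {Adjuster, CoverageType, PolicyNo, Premium, Region, VIN, VehicleID} covers every attribute.
{Adjuster, VehicleID} is a candidate key since {Adjuster, VehicleID}⁺ = {Adjuster, CoverageType, PolicyNo, Premium, Region, VIN, VehicleID} covers every attribute.
{CoverageType, PolicyNo, Premium} is a candidate key since {CoverageType, PolicyNo, Premium}⁺ = {Adjuster, CoverageType, PolicyNo, Premium, Region, VIN, VehicleID} covers every attribute.
{CoverageType, PolicyNo, VehicleID} is a candidate key since {CoverageType, PolicyNo, VehicleID}⁺ = {Adjuster, CoverageType, PolicyNo, Premium, Region, VIN, VehicleID} covers every attribute.
No proper subset of any of these is a key, and no other minimal superkey exists.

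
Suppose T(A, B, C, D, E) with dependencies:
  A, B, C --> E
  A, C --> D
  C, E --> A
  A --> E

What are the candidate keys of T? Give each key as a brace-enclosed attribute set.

No FD produces {B, C}, so they must be in every candidate key.
{A, B, C}⁺ = {A, B, C, D, E}, which is every attribute, so {A, B, C} is a candidate key.
{B, C, E}⁺ = {A, B, C, D, E}, which is every attribute, so {B, C, E} is a candidate key.
These are minimal and exhaustive — every other superkey contains one of them.

{A, B, C}, {B, C, E}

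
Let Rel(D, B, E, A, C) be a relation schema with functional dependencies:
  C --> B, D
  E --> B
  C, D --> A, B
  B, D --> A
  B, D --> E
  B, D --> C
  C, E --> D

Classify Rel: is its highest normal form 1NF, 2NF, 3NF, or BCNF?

3NF

Candidate keys: {B, D}, {C}, {D, E}. Prime attributes: {B, C, D, E}.
E --> B breaks BCNF: {E}⁺ = {B, E}, so {E} is not a superkey.
But every attribute on its right side ({B}) is prime, and the same holds for every other non-superkey FD, so 3NF still holds.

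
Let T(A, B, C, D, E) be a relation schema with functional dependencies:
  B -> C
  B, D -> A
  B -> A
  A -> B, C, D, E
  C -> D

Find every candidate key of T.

{A} is a candidate key since {A}⁺ = {A, B, C, D, E} covers every attribute.
{B} is a candidate key since {B}⁺ = {A, B, C, D, E} covers every attribute.
These are minimal and exhaustive — every other superkey contains one of them.

{A}, {B}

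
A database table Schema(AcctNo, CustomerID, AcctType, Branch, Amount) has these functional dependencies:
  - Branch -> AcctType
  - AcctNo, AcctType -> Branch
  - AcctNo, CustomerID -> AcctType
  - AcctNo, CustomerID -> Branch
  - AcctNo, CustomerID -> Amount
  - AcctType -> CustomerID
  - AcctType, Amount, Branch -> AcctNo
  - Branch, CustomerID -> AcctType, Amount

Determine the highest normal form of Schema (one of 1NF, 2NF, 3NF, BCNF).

Candidate keys: {AcctNo, AcctType}, {AcctNo, CustomerID}, {Branch}. Prime attributes: {AcctNo, AcctType, Branch, CustomerID}.
For AcctType -> CustomerID we have {AcctType}⁺ = {AcctType, CustomerID}; {AcctType} is not a superkey, so BCNF fails.
But every attribute on its right side ({CustomerID}) is prime, and the same holds for every other non-superkey FD, so 3NF still holds.

3NF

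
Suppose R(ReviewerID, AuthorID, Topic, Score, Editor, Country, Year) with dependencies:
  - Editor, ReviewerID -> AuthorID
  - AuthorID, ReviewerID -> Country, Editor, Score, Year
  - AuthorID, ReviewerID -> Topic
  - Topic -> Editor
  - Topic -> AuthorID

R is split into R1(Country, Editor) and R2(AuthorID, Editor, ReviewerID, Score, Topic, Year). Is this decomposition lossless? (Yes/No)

No

R1 ∩ R2 = {Editor}; its closure under F is {Editor}.
Neither R1 nor R2 is contained in that closure, so the decomposition is lossy.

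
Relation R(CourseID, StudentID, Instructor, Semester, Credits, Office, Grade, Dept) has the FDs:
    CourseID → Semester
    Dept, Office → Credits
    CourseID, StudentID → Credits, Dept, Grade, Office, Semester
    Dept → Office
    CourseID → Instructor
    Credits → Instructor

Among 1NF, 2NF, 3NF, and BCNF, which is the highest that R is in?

1NF

Candidate key: {CourseID, StudentID}. Prime attributes: {CourseID, StudentID}.
CourseID → Semester breaks BCNF: {CourseID}⁺ = {CourseID, Instructor, Semester}, so {CourseID} is not a superkey.
Because {Semester} is non-prime and the left side of CourseID → Semester is not a superkey, the relation is not in 3NF.
{CourseID} is a proper subset of the key {CourseID, StudentID}, and {CourseID}⁺ contains the non-prime attributes {Instructor, Semester} — a partial dependency, so 2NF is violated.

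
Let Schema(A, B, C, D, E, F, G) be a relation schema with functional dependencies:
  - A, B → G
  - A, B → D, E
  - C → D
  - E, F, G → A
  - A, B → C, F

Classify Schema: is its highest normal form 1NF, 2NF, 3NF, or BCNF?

Candidate keys: {A, B}, {B, E, F, G}. Prime attributes: {A, B, E, F, G}.
C → D breaks BCNF: {C}⁺ = {C, D}, so {C} is not a superkey.
Because {D} is non-prime and the left side of C → D is not a superkey, the relation is not in 3NF.
No non-prime attribute depends on a proper subset of any candidate key, so 2NF holds.

2NF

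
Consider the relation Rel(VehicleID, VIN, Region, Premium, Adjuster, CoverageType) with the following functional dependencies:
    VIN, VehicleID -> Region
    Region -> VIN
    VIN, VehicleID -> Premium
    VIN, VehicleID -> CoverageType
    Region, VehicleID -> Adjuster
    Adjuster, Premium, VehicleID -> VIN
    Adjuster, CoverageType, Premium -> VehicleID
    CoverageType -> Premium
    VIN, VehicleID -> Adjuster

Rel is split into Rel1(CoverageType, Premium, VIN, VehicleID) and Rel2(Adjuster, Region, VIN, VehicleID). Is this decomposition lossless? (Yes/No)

Yes

The shared attributes are {VIN, VehicleID} and {VIN, VehicleID}⁺ = {Adjuster, CoverageType, Premium, Region, VIN, VehicleID}.
This includes all of Rel1, so the common attributes are a superkey of Rel1 — the join is lossless.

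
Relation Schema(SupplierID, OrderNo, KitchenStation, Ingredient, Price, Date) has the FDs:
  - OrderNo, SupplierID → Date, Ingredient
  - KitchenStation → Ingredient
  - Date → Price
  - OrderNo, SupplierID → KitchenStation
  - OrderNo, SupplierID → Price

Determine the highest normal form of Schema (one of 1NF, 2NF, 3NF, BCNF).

Candidate key: {OrderNo, SupplierID}. Prime attributes: {OrderNo, SupplierID}.
KitchenStation → Ingredient: {KitchenStation}⁺ = {Ingredient, KitchenStation}, which is not all of the attributes, so the left side is not a superkey — BCNF is violated.
KitchenStation → Ingredient determines the non-prime attribute {Ingredient} from a non-superkey — 3NF is violated.
Checking every proper subset of each key, none determines a non-prime attribute — 2NF is satisfied.

2NF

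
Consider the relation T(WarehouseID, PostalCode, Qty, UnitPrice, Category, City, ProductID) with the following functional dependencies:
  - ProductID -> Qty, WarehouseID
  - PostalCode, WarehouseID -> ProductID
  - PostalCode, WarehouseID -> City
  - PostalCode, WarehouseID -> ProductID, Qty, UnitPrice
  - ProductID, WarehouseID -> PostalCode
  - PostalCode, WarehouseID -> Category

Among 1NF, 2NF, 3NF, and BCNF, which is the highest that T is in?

Candidate keys: {PostalCode, WarehouseID}, {ProductID}. Prime attributes: {PostalCode, ProductID, WarehouseID}.
Every FD has a superkey on the left, so the relation is in BCNF.

BCNF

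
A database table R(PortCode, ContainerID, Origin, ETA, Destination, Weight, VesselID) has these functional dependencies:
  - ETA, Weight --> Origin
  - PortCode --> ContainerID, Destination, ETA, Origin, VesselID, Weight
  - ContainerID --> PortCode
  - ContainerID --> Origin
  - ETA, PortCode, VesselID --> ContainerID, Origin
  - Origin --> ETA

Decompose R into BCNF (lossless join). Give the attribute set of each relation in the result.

{ContainerID, Destination, ETA, PortCode, VesselID, Weight}; {ETA, Origin}; {Origin, Weight}

Candidate keys of the original relation: {ContainerID}, {PortCode}.
In {ContainerID, Destination, ETA, Origin, PortCode, VesselID, Weight}, {ETA, Weight} is not a superkey ({ETA, Weight}⁺ restricted to this set is {ETA, Origin, Weight}), so split on ETA, Weight --> Origin into {ETA, Origin, Weight} and {ContainerID, Destination, ETA, PortCode, VesselID, Weight}.
In {ETA, Origin, Weight}, {Origin} is not a superkey ({Origin}⁺ restricted to this set is {ETA, Origin}), so split on Origin --> ETA into {ETA, Origin} and {Origin, Weight}.
{ETA, Origin} has no BCNF violation.
{Origin, Weight} has no BCNF violation.
{ContainerID, Destination, ETA, PortCode, VesselID, Weight} has no BCNF violation.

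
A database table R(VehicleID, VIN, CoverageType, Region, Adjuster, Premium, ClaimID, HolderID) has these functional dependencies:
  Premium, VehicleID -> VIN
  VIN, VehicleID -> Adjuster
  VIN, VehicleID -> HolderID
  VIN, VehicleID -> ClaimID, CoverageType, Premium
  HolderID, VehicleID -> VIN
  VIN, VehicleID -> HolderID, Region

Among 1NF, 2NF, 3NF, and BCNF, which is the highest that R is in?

Candidate keys: {HolderID, VehicleID}, {Premium, VehicleID}, {VIN, VehicleID}. Prime attributes: {HolderID, Premium, VIN, VehicleID}.
Each dependency's left side is a superkey — BCNF holds.

BCNF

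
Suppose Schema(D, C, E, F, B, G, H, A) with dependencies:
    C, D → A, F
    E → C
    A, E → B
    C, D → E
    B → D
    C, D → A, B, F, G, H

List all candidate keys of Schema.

{A, E}, {B, C}, {B, E}, {C, D}, {D, E}

{A, E} is a candidate key since {A, E}⁺ = {A, B, C, D, E, F, G, H} covers every attribute.
{B, C} is a candidate key since {B, C}⁺ = {A, B, C, D, E, F, G, H} covers every attribute.
{B, E} is a candidate key since {B, E}⁺ = {A, B, C, D, E, F, G, H} covers every attribute.
{C, D} is a candidate key since {C, D}⁺ = {A, B, C, D, E, F, G, H} covers every attribute.
{D, E} is a candidate key since {D, E}⁺ = {A, B, C, D, E, F, G, H} covers every attribute.
Any other superkey properly contains one of these, so there are no further candidate keys.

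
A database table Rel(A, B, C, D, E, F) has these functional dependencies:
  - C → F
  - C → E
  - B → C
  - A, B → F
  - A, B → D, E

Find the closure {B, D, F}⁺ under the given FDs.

Start with {B, D, F}.
B → C applies; add {C} → now {B, C, D, F}.
C → E applies; add {E} → now {B, C, D, E, F}.
No further FD applies.

{B, C, D, E, F}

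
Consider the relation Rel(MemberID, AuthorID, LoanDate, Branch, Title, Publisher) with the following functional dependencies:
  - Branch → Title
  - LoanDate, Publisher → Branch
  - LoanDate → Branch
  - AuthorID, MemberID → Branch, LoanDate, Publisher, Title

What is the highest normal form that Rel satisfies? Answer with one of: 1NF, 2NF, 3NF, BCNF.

Candidate key: {AuthorID, MemberID}. Prime attributes: {AuthorID, MemberID}.
Branch → Title breaks BCNF: {Branch}⁺ = {Branch, Title}, so {Branch} is not a superkey.
Because {Title} is non-prime and the left side of Branch → Title is not a superkey, the relation is not in 3NF.
No non-prime attribute depends on a proper subset of any candidate key, so 2NF holds.

2NF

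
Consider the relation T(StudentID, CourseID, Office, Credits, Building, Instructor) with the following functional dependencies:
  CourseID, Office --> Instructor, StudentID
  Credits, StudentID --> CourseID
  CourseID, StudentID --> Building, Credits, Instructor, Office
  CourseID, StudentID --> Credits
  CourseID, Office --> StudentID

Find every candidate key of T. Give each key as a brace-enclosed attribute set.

{CourseID, Office}, {CourseID, StudentID}, {Credits, StudentID}

{CourseID, Office}⁺ = {Building, CourseID, Credits, Instructor, Office, StudentID}, which is every attribute, so {CourseID, Office} is a candidate key.
{CourseID, StudentID}⁺ = {Building, CourseID, Credits, Instructor, Office, StudentID}, which is every attribute, so {CourseID, StudentID} is a candidate key.
{Credits, StudentID}⁺ = {Building, CourseID, Credits, Instructor, Office, StudentID}, which is every attribute, so {Credits, StudentID} is a candidate key.
These are minimal and exhaustive — every other superkey contains one of them.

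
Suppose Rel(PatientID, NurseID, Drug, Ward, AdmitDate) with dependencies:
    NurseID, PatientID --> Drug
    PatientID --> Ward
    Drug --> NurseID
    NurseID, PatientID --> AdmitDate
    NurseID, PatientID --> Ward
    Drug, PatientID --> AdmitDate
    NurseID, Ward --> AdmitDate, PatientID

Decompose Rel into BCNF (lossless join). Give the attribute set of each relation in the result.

{AdmitDate, Drug, PatientID}; {Drug, NurseID}; {PatientID, Ward}

Candidate keys of the original relation: {Drug, PatientID}, {Drug, Ward}, {NurseID, PatientID}, {NurseID, Ward}.
Within {AdmitDate, Drug, NurseID, PatientID, Ward}: {PatientID}⁺ ∩ {AdmitDate, Drug, NurseID, PatientID, Ward} = {PatientID, Ward}, not the whole set, so PatientID --> Ward violates BCNF; decompose into {PatientID, Ward} and {AdmitDate, Drug, NurseID, PatientID}.
{PatientID, Ward}: every determinant is a superkey — BCNF.
Within {AdmitDate, Drug, NurseID, PatientID}: {Drug}⁺ ∩ {AdmitDate, Drug, NurseID, PatientID} = {Drug, NurseID}, not the whole set, so Drug --> NurseID violates BCNF; decompose into {Drug, NurseID} and {AdmitDate, Drug, PatientID}.
{Drug, NurseID}: every determinant is a superkey — BCNF.
{AdmitDate, Drug, PatientID}: every determinant is a superkey — BCNF.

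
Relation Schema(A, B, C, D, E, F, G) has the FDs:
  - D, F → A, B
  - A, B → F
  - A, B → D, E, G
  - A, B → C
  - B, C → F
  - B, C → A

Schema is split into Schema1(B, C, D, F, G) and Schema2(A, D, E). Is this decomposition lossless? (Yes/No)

Common attributes: {D}; their closure is {D}.
Schema1 ⊄ {D} and Schema2 ⊄ {D}, so the split is lossy.

No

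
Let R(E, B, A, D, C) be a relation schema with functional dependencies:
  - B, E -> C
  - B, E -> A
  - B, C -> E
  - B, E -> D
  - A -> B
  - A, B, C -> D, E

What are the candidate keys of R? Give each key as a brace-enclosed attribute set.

{A, C} is a candidate key since {A, C}⁺ = {A, B, C, D, E} covers every attribute.
{A, E} is a candidate key since {A, E}⁺ = {A, B, C, D, E} covers every attribute.
{B, C} is a candidate key since {B, C}⁺ = {A, B, C, D, E} covers every attribute.
{B, E} is a candidate key since {B, E}⁺ = {A, B, C, D, E} covers every attribute.
These are minimal and exhaustive — every other superkey contains one of them.

{A, C}, {A, E}, {B, C}, {B, E}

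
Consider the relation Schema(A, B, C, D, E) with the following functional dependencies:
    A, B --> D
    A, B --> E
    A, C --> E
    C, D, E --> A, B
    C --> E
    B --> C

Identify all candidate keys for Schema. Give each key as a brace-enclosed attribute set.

Closure of {A, B} is {A, B, C, D, E}, the whole schema; {A, B} is a candidate key.
Closure of {B, D} is {A, B, C, D, E}, the whole schema; {B, D} is a candidate key.
Closure of {C, D} is {A, B, C, D, E}, the whole schema; {C, D} is a candidate key.
These are minimal and exhaustive — every other superkey contains one of them.

{A, B}, {B, D}, {C, D}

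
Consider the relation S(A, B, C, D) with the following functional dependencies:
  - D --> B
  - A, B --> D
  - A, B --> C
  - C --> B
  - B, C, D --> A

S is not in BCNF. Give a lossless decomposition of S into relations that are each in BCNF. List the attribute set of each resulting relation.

Candidate keys of the original relation: {A, B}, {A, C}, {A, D}, {C, D}.
In {A, B, C, D}, {D} is not a superkey ({D}⁺ restricted to this set is {B, D}), so split on D --> B into {B, D} and {A, C, D}.
{B, D}: every determinant is a superkey — BCNF.
{A, C, D}: every determinant is a superkey — BCNF.

{A, C, D}; {B, D}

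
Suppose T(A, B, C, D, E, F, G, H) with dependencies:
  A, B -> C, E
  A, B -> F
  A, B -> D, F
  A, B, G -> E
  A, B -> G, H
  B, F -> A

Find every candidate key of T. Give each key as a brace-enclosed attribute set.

Attributes never on any right-hand side: {B} — every candidate key must contain it.
{A, B}⁺ = {A, B, C, D, E, F, G, H}, which is every attribute, so {A, B} is a candidate key.
{B, F}⁺ = {A, B, C, D, E, F, G, H}, which is every attribute, so {B, F} is a candidate key.
No proper subset of any of these is a key, and no other minimal superkey exists.

{A, B}, {B, F}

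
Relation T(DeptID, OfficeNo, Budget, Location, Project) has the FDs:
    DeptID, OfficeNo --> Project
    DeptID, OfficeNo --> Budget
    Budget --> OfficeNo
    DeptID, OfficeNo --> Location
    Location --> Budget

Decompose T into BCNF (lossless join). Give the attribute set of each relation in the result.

Candidate keys of the original relation: {Budget, DeptID}, {DeptID, Location}, {DeptID, OfficeNo}.
Within {Budget, DeptID, Location, OfficeNo, Project}: {Budget}⁺ ∩ {Budget, DeptID, Location, OfficeNo, Project} = {Budget, OfficeNo}, not the whole set, so Budget --> OfficeNo violates BCNF; decompose into {Budget, OfficeNo} and {Budget, DeptID, Location, Project}.
{Budget, OfficeNo}: every determinant is a superkey — BCNF.
Within {Budget, DeptID, Location, Project}: {Location}⁺ ∩ {Budget, DeptID, Location, Project} = {Budget, Location}, not the whole set, so Location --> Budget violates BCNF; decompose into {Budget, Location} and {DeptID, Location, Project}.
{Budget, Location}: every determinant is a superkey — BCNF.
{DeptID, Location, Project}: every determinant is a superkey — BCNF.

{Budget, Location}; {Budget, OfficeNo}; {DeptID, Location, Project}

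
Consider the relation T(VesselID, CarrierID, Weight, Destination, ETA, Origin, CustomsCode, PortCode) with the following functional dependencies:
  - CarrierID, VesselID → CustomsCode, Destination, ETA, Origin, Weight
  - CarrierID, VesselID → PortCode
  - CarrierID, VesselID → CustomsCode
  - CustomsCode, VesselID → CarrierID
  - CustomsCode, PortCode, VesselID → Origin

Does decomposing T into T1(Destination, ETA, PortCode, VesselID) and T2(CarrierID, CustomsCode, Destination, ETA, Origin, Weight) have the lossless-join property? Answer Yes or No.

No

The shared attributes are {Destination, ETA} and {Destination, ETA}⁺ = {Destination, ETA}.
Neither T1 nor T2 is contained in that closure, so the decomposition is lossy.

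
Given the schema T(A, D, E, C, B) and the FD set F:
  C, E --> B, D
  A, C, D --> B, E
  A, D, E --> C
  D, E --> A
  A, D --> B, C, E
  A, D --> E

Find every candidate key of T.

{A, D}, {C, E}, {D, E}

Closure of {A, D} is {A, B, C, D, E}, the whole schema; {A, D} is a candidate key.
Closure of {C, E} is {A, B, C, D, E}, the whole schema; {C, E} is a candidate key.
Closure of {D, E} is {A, B, C, D, E}, the whole schema; {D, E} is a candidate key.
Any other superkey properly contains one of these, so there are no further candidate keys.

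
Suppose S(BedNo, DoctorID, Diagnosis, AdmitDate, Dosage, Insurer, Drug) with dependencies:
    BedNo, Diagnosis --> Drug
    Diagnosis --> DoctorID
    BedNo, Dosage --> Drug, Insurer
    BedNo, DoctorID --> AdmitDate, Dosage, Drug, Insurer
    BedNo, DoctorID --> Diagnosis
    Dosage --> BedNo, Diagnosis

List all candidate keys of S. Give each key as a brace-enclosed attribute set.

{BedNo, Diagnosis}, {BedNo, DoctorID}, {Dosage}

{Dosage} is a candidate key since {Dosage}⁺ = {AdmitDate, BedNo, Diagnosis, DoctorID, Dosage, Drug, Insurer} covers every attribute.
{BedNo, Diagnosis} is a candidate key since {BedNo, Diagnosis}⁺ = {AdmitDate, BedNo, Diagnosis, DoctorID, Dosage, Drug, Insurer} covers every attribute.
{BedNo, DoctorID} is a candidate key since {BedNo, DoctorID}⁺ = {AdmitDate, BedNo, Diagnosis, DoctorID, Dosage, Drug, Insurer} covers every attribute.
No proper subset of any of these is a key, and no other minimal superkey exists.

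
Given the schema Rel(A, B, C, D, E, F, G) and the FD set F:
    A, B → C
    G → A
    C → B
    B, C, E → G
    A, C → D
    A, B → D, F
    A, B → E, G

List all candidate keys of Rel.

{A, B}⁺ = {A, B, C, D, E, F, G} — all of the relation — so {A, B} is a candidate key.
{A, C}⁺ = {A, B, C, D, E, F, G} — all of the relation — so {A, C} is a candidate key.
{B, G}⁺ = {A, B, C, D, E, F, G} — all of the relation — so {B, G} is a candidate key.
{C, E}⁺ = {A, B, C, D, E, F, G} — all of the relation — so {C, E} is a candidate key.
{C, G}⁺ = {A, B, C, D, E, F, G} — all of the relation — so {C, G} is a candidate key.
Any other superkey properly contains one of these, so there are no further candidate keys.

{A, B}, {A, C}, {B, G}, {C, E}, {C, G}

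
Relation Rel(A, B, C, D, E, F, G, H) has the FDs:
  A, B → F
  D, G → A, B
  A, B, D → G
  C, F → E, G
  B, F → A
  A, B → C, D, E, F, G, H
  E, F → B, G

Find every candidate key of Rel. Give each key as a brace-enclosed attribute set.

{A, B}, {B, F}, {C, F}, {D, G}, {E, F}

{A, B}⁺ = {A, B, C, D, E, F, G, H}, which is every attribute, so {A, B} is a candidate key.
{B, F}⁺ = {A, B, C, D, E, F, G, H}, which is every attribute, so {B, F} is a candidate key.
{C, F}⁺ = {A, B, C, D, E, F, G, H}, which is every attribute, so {C, F} is a candidate key.
{D, G}⁺ = {A, B, C, D, E, F, G, H}, which is every attribute, so {D, G} is a candidate key.
{E, F}⁺ = {A, B, C, D, E, F, G, H}, which is every attribute, so {E, F} is a candidate key.
No proper subset of any of these is a key, and no other minimal superkey exists.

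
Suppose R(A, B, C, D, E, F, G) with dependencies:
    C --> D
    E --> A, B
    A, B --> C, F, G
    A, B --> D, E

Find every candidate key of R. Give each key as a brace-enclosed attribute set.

Closure of {E} is {A, B, C, D, E, F, G}, the whole schema; {E} is a candidate key.
Closure of {A, B} is {A, B, C, D, E, F, G}, the whole schema; {A, B} is a candidate key.
Any other superkey properly contains one of these, so there are no further candidate keys.

{A, B}, {E}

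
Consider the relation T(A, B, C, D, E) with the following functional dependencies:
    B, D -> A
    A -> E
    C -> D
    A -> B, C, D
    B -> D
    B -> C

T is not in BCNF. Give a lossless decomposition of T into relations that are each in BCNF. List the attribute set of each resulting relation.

Candidate keys of the original relation: {A}, {B}.
{A, B, C, D, E}: {C} determines {C, D} here but is not a superkey — split on C -> D, giving {C, D} and {A, B, C, E}.
{C, D} is in BCNF.
{A, B, C, E} is in BCNF.

{A, B, C, E}; {C, D}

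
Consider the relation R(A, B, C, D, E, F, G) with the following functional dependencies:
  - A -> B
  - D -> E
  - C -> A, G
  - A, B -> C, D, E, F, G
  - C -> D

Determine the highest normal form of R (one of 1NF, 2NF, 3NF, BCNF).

Candidate keys: {A}, {C}. Prime attributes: {A, C}.
D -> E breaks BCNF: {D}⁺ = {D, E}, so {D} is not a superkey.
D -> E determines the non-prime attribute {E} from a non-superkey — 3NF is violated.
All keys have size 1, which rules out partial dependencies — 2NF is satisfied.

2NF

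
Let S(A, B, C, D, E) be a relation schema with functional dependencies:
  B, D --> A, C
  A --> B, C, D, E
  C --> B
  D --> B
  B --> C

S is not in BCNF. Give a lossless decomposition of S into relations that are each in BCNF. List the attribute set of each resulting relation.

Candidate keys of the original relation: {A}, {D}.
{A, B, C, D, E}: {C} determines {B, C} here but is not a superkey — split on C --> B, giving {B, C} and {A, C, D, E}.
{B, C} is in BCNF.
{A, C, D, E} is in BCNF.

{A, C, D, E}; {B, C}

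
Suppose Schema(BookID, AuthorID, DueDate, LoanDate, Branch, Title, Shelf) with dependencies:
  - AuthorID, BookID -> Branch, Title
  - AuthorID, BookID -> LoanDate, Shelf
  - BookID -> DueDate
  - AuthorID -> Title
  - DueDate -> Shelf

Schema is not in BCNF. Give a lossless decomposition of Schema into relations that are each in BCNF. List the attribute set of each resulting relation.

Candidate key of the original relation: {AuthorID, BookID}.
In {AuthorID, BookID, Branch, DueDate, LoanDate, Shelf, Title}, {BookID} is not a superkey ({BookID}⁺ restricted to this set is {BookID, DueDate, Shelf}), so split on BookID -> DueDate, Shelf into {BookID, DueDate, Shelf} and {AuthorID, BookID, Branch, LoanDate, Title}.
In {BookID, DueDate, Shelf}, {DueDate} is not a superkey ({DueDate}⁺ restricted to this set is {DueDate, Shelf}), so split on DueDate -> Shelf into {DueDate, Shelf} and {BookID, DueDate}.
{DueDate, Shelf}: every determinant is a superkey — BCNF.
{BookID, DueDate}: every determinant is a superkey — BCNF.
In {AuthorID, BookID, Branch, LoanDate, Title}, {AuthorID} is not a superkey ({AuthorID}⁺ restricted to this set is {AuthorID, Title}), so split on AuthorID -> Title into {AuthorID, Title} and {AuthorID, BookID, Branch, LoanDate}.
{AuthorID, Title}: every determinant is a superkey — BCNF.
{AuthorID, BookID, Branch, LoanDate}: every determinant is a superkey — BCNF.

{AuthorID, BookID, Branch, LoanDate}; {AuthorID, Title}; {BookID, DueDate}; {DueDate, Shelf}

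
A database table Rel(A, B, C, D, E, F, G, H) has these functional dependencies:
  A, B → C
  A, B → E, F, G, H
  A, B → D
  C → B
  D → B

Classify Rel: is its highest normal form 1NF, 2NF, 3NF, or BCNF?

3NF

Candidate keys: {A, B}, {A, C}, {A, D}. Prime attributes: {A, B, C, D}.
For C → B we have {C}⁺ = {B, C}; {C} is not a superkey, so BCNF fails.
Its right-hand attributes {B} are all prime, as are those of every other non-superkey FD — the relation is in 3NF.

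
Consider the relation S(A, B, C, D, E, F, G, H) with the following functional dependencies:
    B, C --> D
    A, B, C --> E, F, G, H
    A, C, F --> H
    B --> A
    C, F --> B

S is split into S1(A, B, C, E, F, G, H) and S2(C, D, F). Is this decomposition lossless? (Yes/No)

S1 ∩ S2 = {C, F}; its closure under F is {A, B, C, D, E, F, G, H}.
S1 is contained in that closure, so S1 ∩ S2 --> S1 holds and the join is lossless.

Yes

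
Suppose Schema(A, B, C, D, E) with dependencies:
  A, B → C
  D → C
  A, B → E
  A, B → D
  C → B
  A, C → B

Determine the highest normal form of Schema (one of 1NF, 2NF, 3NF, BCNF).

Candidate keys: {A, B}, {A, C}, {A, D}. Prime attributes: {A, B, C, D}.
D → C breaks BCNF: {D}⁺ = {B, C, D}, so {D} is not a superkey.
Its right-hand attributes {C} are all prime, as are those of every other non-superkey FD — the relation is in 3NF.

3NF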